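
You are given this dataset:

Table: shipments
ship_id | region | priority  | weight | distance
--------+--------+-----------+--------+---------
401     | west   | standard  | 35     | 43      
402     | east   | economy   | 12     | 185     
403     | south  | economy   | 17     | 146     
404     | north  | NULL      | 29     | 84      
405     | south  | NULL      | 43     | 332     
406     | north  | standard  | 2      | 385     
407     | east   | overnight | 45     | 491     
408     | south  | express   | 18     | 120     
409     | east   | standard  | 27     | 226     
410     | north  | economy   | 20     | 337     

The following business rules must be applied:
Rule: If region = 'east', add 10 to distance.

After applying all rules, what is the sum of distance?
2379

Step 1: Count records where region = 'east': 3
Step 2: Total bonus added: 3 × 10 = 30
Step 3: Original sum of distance: 2349
Step 4: Final sum = 2349 + 30 = 2379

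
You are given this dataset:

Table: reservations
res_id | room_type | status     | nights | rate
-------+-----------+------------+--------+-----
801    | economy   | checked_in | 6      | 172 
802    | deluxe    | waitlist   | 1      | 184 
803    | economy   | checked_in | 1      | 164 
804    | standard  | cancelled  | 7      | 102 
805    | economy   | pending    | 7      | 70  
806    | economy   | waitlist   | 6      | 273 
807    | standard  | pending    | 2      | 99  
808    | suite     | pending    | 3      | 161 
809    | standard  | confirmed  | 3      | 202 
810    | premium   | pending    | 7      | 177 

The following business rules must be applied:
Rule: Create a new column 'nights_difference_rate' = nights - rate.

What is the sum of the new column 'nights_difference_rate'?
-1561

Step 1: For each record, compute nights - rate
Example calculations:
  6 - 172 = -166
  1 - 184 = -183
  1 - 164 = -163
  ...
Step 2: Sum all derived values
Step 3: Total = -1561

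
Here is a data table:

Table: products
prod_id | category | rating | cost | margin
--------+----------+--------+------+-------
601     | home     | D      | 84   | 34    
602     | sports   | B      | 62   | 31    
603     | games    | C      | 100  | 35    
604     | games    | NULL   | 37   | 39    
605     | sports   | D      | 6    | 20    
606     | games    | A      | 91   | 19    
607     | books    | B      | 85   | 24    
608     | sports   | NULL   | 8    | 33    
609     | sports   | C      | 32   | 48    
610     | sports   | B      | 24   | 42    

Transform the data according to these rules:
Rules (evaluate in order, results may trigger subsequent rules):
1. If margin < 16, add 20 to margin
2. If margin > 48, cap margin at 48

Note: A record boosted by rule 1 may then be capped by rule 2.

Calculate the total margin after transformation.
325

Step 1: Apply rule 1 to records with margin < 16
  - 0 records get bonus of 20
  - Of these, 0 records then exceed 48 and get capped
Step 2: Apply rule 2 to records with margin > 48
  - 0 records (original) are capped
Step 3: Calculate final sum = 325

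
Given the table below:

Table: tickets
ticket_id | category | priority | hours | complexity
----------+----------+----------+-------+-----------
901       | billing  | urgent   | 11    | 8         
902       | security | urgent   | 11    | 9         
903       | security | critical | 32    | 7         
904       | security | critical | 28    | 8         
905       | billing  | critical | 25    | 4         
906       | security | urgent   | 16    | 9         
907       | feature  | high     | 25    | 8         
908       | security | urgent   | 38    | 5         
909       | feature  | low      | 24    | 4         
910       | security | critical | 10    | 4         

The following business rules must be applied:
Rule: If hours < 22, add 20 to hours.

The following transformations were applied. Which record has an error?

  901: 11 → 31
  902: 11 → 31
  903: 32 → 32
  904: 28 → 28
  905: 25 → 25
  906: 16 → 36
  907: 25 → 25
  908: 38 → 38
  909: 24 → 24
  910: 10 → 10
Record 910 has an error. The correct transformed value should be 30, not 10.

Step 1: Check each record against the rule
Step 2: Record 910 has hours = 10
Step 3: Since 10 < 22, the bonus should have been applied
Step 4: Correct value = 30, but claimed value = 10
Conclusion: Record 910 has the error.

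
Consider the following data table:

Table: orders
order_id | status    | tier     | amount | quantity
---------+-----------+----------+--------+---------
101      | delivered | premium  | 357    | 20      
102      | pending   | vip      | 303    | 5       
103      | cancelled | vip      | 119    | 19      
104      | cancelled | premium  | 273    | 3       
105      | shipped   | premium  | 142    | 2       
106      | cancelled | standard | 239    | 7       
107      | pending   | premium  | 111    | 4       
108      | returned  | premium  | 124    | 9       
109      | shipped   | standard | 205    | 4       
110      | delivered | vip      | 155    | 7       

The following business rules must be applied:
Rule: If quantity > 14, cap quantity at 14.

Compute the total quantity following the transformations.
69

Step 1: 2 records have quantity > 14
Step 2: These records originally summed to 39
Step 3: After capping: 2 × 14 = 28
Step 4: Unaffected records sum: 41
Step 5: Final sum = 28 + 41 = 69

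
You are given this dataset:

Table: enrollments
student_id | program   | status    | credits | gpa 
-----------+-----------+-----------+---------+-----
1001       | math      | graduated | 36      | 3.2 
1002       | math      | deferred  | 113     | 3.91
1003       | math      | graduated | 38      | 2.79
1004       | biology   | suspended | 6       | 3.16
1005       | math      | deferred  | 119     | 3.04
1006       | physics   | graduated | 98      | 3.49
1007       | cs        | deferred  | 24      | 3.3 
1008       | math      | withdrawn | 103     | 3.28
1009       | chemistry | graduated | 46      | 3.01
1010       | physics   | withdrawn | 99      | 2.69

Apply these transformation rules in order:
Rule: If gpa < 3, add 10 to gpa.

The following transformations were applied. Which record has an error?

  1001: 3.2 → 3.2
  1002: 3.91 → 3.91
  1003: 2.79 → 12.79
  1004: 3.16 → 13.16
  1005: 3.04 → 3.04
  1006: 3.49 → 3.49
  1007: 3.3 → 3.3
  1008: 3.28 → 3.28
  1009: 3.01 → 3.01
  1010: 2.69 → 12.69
Record 1004 has an error. The correct transformed value should be 3.16, not 13.16.

Step 1: Check each record against the rule
Step 2: Record 1004 has gpa = 3.16
Step 3: Since 3.16 >= 3, the bonus should not have been applied
Step 4: Correct value = 3.16, but claimed value = 13.16
Conclusion: Record 1004 has the error.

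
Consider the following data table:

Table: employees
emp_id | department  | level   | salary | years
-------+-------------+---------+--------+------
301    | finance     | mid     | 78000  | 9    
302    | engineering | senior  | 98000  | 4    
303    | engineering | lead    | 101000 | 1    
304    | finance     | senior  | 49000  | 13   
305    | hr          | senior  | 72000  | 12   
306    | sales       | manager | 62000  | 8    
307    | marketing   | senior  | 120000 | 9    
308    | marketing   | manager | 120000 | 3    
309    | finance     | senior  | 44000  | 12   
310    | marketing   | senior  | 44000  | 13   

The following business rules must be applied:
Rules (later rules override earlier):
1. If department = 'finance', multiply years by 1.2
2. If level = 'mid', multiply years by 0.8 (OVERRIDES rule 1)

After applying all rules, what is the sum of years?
87.2

Step 1: Rule 2 takes priority for records with level = 'mid'
  - 1 records: 9 × 0.8 = 7.2
Step 2: Rule 1 applies to remaining records with department = 'finance'
  - 2 records: 25 × 1.2 = 30.0
Step 3: Other records unchanged: 50
Step 4: Final sum = 7.2 + 30.0 + 50 = 87.2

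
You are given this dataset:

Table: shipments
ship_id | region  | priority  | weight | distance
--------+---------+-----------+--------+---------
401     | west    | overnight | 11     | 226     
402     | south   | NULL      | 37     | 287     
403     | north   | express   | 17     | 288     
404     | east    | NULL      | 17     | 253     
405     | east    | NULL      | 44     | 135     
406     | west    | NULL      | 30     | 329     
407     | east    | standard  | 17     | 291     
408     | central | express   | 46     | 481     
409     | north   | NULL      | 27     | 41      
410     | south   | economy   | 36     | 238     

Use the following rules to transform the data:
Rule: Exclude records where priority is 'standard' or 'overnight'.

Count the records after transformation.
8

Step 1: Count records to exclude
  - 1 (standard) + 1 (overnight) = 2 records
Step 2: Total records: 10
Step 3: Remaining = 10 - 2 = 8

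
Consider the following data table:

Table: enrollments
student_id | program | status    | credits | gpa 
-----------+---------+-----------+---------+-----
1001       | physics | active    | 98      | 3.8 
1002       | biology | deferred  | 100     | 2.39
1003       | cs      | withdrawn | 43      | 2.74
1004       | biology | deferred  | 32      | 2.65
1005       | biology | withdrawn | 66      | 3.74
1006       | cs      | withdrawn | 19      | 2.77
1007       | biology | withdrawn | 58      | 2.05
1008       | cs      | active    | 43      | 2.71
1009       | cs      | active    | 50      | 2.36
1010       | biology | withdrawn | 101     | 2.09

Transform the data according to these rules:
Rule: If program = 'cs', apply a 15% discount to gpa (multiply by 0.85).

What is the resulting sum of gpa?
25.71

Step 1: Records with program = 'cs' have total gpa = 10.58
Step 2: Apply multiplier: 10.58 × 0.85 = 8.99
Step 3: Other records total: 16.72
Step 4: Final sum = 8.99 + 16.72 = 25.71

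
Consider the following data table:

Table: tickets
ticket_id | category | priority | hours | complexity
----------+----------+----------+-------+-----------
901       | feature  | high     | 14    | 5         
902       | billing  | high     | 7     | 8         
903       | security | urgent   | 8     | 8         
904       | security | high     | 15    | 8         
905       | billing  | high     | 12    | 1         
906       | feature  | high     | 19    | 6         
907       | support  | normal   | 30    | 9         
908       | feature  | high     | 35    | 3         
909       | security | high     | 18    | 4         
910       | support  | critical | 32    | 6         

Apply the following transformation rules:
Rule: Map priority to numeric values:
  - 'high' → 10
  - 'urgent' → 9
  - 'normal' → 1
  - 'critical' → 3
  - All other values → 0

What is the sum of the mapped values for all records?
83

Step 1: Apply mapping to each record
Step 2: Count by status:
  'high': 7 records × 10 = 70
  'urgent': 1 records × 9 = 9
  'normal': 1 records × 1 = 1
  'critical': 1 records × 3 = 3
Step 3: Sum all mapped values = 83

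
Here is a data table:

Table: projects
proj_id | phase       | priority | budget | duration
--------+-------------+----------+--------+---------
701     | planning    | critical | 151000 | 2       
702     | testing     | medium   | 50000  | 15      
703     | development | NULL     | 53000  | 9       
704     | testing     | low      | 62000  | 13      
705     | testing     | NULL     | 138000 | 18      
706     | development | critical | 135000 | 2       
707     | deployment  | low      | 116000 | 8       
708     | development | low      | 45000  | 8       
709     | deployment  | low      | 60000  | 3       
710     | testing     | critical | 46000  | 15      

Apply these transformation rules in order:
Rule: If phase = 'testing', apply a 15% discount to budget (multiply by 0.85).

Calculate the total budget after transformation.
811600.0

Step 1: Records with phase = 'testing' have total budget = 296000
Step 2: Apply multiplier: 296000 × 0.85 = 251600.0
Step 3: Other records total: 560000
Step 4: Final sum = 251600.0 + 560000 = 811600.0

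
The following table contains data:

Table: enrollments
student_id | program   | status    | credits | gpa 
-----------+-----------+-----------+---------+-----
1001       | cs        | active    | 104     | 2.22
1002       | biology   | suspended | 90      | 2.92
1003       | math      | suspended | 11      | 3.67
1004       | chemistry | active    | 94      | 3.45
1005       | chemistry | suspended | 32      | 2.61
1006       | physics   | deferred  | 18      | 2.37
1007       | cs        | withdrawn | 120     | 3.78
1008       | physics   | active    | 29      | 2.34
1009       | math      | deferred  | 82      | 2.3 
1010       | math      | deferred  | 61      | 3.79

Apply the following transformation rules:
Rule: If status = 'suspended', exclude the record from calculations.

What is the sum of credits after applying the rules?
508

Step 1: Identify records where status = 'suspended'
Step 2: The excluded records sum to 133
Step 3: Original total credits = 641
Step 4: Remaining total = 641 - 133 = 508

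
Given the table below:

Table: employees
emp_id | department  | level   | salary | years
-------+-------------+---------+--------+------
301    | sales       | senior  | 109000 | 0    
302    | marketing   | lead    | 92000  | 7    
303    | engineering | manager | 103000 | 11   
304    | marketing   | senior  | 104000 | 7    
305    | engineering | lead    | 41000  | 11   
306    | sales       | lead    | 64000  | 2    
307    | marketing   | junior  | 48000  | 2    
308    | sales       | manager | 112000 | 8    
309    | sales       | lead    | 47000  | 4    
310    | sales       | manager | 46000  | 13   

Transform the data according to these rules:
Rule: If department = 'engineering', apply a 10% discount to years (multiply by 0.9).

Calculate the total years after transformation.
62.8

Step 1: Records with department = 'engineering' have total years = 22
Step 2: Apply multiplier: 22 × 0.9 = 19.8
Step 3: Other records total: 43
Step 4: Final sum = 19.8 + 43 = 62.8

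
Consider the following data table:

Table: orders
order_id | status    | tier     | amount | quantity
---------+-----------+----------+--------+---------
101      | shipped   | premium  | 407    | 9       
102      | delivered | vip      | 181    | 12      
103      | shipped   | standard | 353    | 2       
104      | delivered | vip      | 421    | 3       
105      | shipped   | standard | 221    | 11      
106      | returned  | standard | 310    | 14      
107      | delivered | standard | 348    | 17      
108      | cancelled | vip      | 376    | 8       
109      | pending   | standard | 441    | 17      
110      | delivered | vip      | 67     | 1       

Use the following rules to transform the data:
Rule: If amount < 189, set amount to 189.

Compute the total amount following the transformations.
3255

Step 1: 2 records have amount < 189
Step 2: These records originally summed to 248
Step 3: After setting to minimum: 2 × 189 = 378
Step 4: Unaffected records sum: 2877
Step 5: Final sum = 378 + 2877 = 3255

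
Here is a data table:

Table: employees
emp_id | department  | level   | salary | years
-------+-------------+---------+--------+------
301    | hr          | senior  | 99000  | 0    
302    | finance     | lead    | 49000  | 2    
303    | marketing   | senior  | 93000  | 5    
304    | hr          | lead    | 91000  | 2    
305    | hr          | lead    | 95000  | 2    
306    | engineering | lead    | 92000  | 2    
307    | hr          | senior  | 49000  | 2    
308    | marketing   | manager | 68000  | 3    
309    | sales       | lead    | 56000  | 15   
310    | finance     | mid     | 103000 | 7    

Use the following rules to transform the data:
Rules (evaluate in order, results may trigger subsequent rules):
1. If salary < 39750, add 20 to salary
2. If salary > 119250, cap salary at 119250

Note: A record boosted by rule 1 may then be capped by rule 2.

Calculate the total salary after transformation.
795000

Step 1: Apply rule 1 to records with salary < 39750
  - 0 records get bonus of 20
  - Of these, 0 records then exceed 119250 and get capped
Step 2: Apply rule 2 to records with salary > 119250
  - 0 records (original) are capped
Step 3: Calculate final sum = 795000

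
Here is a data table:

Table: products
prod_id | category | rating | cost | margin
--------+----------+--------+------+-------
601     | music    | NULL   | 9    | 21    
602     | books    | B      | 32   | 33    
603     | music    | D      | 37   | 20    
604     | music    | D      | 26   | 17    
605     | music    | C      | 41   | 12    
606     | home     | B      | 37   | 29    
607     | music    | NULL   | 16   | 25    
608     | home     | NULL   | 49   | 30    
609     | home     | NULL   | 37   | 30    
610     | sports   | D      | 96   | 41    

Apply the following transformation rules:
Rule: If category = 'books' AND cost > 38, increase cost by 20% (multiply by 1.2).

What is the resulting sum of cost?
380

Step 1: Find records where category = 'books' AND cost > 38
Step 2: 0 records match, summing to 0
Step 3: After multiplier: 0 × 1.2 = 0.0
Step 4: Unaffected records sum: 380
Step 5: Final sum = 0.0 + 380 = 380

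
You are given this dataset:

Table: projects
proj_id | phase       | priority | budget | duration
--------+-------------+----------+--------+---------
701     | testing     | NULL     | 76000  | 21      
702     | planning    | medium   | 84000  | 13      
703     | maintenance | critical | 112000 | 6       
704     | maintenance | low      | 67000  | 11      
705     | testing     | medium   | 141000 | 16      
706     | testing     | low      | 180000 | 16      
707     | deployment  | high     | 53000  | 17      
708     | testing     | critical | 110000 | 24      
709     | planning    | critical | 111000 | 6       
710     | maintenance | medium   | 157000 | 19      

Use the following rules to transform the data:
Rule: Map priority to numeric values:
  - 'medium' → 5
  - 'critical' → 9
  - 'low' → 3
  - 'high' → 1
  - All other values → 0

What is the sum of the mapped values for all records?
49

Step 1: Apply mapping to each record
Step 2: Count by status:
  'medium': 3 records × 5 = 15
  'critical': 3 records × 9 = 27
  'low': 2 records × 3 = 6
  'high': 1 records × 1 = 1
Step 3: Sum all mapped values = 49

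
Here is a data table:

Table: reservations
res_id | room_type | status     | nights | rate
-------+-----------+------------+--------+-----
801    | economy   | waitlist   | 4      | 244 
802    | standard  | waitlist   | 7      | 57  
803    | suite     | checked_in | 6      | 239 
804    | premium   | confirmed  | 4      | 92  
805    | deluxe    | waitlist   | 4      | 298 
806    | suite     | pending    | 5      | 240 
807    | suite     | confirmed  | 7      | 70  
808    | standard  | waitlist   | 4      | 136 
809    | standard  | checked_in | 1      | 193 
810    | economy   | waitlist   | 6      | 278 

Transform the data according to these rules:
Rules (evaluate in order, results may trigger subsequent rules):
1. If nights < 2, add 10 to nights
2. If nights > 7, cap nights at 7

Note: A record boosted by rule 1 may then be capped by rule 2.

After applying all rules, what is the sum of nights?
54

Step 1: Apply rule 1 to records with nights < 2
  - 1 records get bonus of 10
  - Of these, 1 records then exceed 7 and get capped
Step 2: Apply rule 2 to records with nights > 7
  - 0 records (original) are capped
Step 3: Calculate final sum = 54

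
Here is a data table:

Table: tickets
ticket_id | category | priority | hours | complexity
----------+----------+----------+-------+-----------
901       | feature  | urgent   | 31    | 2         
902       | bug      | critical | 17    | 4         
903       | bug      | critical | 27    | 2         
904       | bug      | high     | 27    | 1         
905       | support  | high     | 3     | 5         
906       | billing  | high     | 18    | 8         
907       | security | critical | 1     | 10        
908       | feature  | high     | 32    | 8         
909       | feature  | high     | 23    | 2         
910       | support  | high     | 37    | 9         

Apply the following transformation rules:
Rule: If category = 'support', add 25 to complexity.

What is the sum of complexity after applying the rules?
101

Step 1: Count records where category = 'support': 2
Step 2: Total bonus added: 2 × 25 = 50
Step 3: Original sum of complexity: 51
Step 4: Final sum = 51 + 50 = 101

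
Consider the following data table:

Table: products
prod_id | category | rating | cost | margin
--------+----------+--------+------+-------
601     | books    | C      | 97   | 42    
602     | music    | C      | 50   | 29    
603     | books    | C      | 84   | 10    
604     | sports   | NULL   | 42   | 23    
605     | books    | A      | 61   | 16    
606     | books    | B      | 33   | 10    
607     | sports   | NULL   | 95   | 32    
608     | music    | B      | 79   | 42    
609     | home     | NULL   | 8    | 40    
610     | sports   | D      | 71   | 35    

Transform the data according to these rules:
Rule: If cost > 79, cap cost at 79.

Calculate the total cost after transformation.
581

Step 1: 3 records have cost > 79
Step 2: These records originally summed to 276
Step 3: After capping: 3 × 79 = 237
Step 4: Unaffected records sum: 344
Step 5: Final sum = 237 + 344 = 581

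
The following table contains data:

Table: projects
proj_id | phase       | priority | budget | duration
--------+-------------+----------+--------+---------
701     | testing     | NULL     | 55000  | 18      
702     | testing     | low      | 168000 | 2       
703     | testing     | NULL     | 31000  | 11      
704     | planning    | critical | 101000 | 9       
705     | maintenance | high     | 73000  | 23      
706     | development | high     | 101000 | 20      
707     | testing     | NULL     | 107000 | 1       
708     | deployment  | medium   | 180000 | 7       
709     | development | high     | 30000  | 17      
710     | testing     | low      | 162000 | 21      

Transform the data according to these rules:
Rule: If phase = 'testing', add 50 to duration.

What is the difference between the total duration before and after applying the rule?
250

Step 1: Original sum of duration = 129
Step 2: 5 records have phase = 'testing'
Step 3: Each affected record changes by 50
Step 4: Total change = 5 × 50 = 250
Step 5: New sum = 129 + 250 = 379
Step 6: Difference = |379 - 129| = 250
        (Sum increased by 250)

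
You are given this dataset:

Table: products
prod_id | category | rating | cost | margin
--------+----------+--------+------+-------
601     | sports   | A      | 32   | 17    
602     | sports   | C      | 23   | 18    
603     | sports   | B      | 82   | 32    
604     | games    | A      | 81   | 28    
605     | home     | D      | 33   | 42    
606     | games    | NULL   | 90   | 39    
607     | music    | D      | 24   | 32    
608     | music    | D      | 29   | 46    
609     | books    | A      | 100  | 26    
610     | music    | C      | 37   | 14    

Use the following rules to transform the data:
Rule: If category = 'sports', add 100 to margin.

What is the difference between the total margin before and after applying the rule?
300

Step 1: Original sum of margin = 294
Step 2: 3 records have category = 'sports'
Step 3: Each affected record changes by 100
Step 4: Total change = 3 × 100 = 300
Step 5: New sum = 294 + 300 = 594
Step 6: Difference = |594 - 294| = 300
        (Sum increased by 300)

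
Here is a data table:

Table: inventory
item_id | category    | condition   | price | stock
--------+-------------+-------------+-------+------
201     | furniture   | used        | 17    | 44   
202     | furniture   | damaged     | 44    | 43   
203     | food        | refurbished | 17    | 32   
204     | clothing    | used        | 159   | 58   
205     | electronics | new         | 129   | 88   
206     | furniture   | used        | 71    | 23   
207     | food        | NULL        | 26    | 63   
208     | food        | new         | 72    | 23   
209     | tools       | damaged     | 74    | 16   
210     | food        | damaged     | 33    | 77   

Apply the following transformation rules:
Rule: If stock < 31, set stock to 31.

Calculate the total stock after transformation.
498

Step 1: 3 records have stock < 31
Step 2: These records originally summed to 62
Step 3: After setting to minimum: 3 × 31 = 93
Step 4: Unaffected records sum: 405
Step 5: Final sum = 93 + 405 = 498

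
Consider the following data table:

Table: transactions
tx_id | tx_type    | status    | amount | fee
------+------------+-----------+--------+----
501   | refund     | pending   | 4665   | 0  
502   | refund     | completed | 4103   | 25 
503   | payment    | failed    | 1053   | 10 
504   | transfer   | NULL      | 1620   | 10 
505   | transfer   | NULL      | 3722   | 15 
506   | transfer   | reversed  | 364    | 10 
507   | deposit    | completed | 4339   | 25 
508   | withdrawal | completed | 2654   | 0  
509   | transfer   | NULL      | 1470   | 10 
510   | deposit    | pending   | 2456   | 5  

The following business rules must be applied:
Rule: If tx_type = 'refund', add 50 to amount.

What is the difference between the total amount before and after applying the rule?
100

Step 1: Original sum of amount = 26446
Step 2: 2 records have tx_type = 'refund'
Step 3: Each affected record changes by 50
Step 4: Total change = 2 × 50 = 100
Step 5: New sum = 26446 + 100 = 26546
Step 6: Difference = |26546 - 26446| = 100
        (Sum increased by 100)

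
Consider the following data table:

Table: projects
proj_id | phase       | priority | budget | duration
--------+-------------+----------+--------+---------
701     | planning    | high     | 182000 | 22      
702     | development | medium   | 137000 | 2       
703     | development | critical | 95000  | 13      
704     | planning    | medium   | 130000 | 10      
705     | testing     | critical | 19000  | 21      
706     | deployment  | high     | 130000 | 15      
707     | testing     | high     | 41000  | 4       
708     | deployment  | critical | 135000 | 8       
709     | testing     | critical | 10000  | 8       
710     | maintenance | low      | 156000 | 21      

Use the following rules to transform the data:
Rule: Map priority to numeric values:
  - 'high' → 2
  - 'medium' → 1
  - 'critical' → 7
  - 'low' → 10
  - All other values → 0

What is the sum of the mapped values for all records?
46

Step 1: Apply mapping to each record
Step 2: Count by status:
  'high': 3 records × 2 = 6
  'medium': 2 records × 1 = 2
  'critical': 4 records × 7 = 28
  'low': 1 records × 10 = 10
Step 3: Sum all mapped values = 46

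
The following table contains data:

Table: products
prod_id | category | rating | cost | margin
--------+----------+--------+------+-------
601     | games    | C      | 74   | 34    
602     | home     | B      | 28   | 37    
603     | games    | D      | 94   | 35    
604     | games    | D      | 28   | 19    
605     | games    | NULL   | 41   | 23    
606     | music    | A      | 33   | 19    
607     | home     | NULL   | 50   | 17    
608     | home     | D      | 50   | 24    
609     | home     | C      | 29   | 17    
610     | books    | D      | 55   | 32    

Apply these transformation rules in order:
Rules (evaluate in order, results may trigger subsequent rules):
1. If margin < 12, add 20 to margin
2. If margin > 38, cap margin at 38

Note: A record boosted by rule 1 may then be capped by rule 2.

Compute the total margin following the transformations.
257

Step 1: Apply rule 1 to records with margin < 12
  - 0 records get bonus of 20
  - Of these, 0 records then exceed 38 and get capped
Step 2: Apply rule 2 to records with margin > 38
  - 0 records (original) are capped
Step 3: Calculate final sum = 257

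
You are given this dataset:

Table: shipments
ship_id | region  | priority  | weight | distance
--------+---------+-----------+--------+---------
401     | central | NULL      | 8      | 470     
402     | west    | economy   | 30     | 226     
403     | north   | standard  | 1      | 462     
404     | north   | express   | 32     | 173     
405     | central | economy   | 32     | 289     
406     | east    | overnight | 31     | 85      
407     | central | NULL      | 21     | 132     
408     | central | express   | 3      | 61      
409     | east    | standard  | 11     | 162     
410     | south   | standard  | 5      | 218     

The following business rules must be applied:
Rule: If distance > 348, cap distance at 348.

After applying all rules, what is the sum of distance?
2042

Step 1: 2 records have distance > 348
Step 2: These records originally summed to 932
Step 3: After capping: 2 × 348 = 696
Step 4: Unaffected records sum: 1346
Step 5: Final sum = 696 + 1346 = 2042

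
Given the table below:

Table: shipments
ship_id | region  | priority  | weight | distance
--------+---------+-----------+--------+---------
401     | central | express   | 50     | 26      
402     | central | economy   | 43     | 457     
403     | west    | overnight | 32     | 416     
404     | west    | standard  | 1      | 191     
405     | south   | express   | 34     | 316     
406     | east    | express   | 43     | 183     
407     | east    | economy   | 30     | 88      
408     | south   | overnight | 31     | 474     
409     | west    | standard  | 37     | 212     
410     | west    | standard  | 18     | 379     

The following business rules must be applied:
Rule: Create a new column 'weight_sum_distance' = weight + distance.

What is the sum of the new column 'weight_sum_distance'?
3061

Step 1: For each record, compute weight + distance
Example calculations:
  50 + 26 = 76
  43 + 457 = 500
  32 + 416 = 448
  ...
Step 2: Sum all derived values
Step 3: Total = 3061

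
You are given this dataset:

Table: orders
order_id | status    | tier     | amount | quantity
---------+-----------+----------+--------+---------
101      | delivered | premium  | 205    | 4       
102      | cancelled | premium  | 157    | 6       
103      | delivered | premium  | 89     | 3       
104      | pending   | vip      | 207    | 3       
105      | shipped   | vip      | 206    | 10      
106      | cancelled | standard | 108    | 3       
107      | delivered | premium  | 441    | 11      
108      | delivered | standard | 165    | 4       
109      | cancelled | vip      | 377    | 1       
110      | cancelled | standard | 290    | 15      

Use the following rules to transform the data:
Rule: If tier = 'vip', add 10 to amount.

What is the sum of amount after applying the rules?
2275

Step 1: Count records where tier = 'vip': 3
Step 2: Total bonus added: 3 × 10 = 30
Step 3: Original sum of amount: 2245
Step 4: Final sum = 2245 + 30 = 2275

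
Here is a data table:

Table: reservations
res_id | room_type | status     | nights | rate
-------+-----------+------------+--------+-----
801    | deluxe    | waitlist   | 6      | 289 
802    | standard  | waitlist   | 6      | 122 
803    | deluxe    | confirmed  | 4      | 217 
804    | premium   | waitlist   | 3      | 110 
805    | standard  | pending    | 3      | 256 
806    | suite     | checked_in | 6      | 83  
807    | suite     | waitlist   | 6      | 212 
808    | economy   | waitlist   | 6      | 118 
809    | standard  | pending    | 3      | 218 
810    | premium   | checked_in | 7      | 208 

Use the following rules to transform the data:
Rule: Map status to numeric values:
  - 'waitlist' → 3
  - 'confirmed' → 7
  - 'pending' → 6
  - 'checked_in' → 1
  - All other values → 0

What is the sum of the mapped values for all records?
36

Step 1: Apply mapping to each record
Step 2: Count by status:
  'waitlist': 5 records × 3 = 15
  'confirmed': 1 records × 7 = 7
  'pending': 2 records × 6 = 12
  'checked_in': 2 records × 1 = 2
Step 3: Sum all mapped values = 36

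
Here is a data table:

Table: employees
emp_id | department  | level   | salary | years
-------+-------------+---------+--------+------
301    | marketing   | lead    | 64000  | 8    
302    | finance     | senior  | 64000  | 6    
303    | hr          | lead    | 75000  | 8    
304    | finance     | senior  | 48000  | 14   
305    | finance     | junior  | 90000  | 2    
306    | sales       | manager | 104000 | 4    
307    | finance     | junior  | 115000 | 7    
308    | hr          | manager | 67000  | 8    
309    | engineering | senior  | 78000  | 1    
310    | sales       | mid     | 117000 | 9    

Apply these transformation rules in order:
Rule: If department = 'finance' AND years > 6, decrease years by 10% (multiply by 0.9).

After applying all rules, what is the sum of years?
64.9

Step 1: Find records where department = 'finance' AND years > 6
Step 2: 2 records match, summing to 21
Step 3: After multiplier: 21 × 0.9 = 18.9
Step 4: Unaffected records sum: 46
Step 5: Final sum = 18.9 + 46 = 64.9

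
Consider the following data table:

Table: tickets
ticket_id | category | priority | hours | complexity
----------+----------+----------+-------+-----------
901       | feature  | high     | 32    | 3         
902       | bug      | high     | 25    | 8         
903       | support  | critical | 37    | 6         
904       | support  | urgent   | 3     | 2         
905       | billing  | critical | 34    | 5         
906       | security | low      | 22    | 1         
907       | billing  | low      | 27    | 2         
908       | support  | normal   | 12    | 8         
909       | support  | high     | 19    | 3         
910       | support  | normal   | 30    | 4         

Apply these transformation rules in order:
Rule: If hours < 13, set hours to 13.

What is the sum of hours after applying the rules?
252

Step 1: 2 records have hours < 13
Step 2: These records originally summed to 15
Step 3: After setting to minimum: 2 × 13 = 26
Step 4: Unaffected records sum: 226
Step 5: Final sum = 26 + 226 = 252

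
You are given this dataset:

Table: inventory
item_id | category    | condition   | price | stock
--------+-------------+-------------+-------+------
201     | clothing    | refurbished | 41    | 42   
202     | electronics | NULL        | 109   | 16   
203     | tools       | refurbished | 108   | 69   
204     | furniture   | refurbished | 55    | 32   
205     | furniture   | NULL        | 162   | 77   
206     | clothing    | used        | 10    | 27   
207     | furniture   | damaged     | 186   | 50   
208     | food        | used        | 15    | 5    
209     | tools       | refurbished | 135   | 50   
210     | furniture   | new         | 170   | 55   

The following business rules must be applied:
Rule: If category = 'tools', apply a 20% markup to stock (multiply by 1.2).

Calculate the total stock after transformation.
446.8

Step 1: Records with category = 'tools' have total stock = 119
Step 2: Apply multiplier: 119 × 1.2 = 142.8
Step 3: Other records total: 304
Step 4: Final sum = 142.8 + 304 = 446.8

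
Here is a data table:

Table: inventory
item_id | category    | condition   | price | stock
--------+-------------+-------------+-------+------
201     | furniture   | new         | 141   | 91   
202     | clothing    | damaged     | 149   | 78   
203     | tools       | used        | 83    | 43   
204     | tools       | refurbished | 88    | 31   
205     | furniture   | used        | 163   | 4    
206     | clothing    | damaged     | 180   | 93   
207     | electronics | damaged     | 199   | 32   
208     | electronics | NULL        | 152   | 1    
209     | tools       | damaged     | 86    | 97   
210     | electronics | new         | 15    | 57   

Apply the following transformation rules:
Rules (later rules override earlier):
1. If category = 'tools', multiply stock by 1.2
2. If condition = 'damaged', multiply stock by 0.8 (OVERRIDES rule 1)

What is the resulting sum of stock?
481.8

Step 1: Rule 2 takes priority for records with condition = 'damaged'
  - 4 records: 300 × 0.8 = 240.0
Step 2: Rule 1 applies to remaining records with category = 'tools'
  - 2 records: 74 × 1.2 = 88.8
Step 3: Other records unchanged: 153
Step 4: Final sum = 240.0 + 88.8 + 153 = 481.8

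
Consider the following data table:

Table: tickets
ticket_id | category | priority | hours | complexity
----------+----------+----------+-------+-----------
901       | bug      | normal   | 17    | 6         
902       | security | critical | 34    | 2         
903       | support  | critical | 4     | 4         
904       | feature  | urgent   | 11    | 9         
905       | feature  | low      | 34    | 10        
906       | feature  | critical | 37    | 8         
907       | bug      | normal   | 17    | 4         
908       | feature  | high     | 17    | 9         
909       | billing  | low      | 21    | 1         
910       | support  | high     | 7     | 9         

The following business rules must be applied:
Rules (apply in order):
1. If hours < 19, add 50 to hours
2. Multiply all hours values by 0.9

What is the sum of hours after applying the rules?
449.1

Step 1: Apply Rule 1 - Add 50 to records with hours < 19
  - 6 records affected: 73 + (6 × 50) = 373
  - Unaffected records: 126
  - Sum after Rule 1: 499
Step 2: Apply Rule 2 - Multiply all by 0.9
  - 499 × 0.9 = 449.1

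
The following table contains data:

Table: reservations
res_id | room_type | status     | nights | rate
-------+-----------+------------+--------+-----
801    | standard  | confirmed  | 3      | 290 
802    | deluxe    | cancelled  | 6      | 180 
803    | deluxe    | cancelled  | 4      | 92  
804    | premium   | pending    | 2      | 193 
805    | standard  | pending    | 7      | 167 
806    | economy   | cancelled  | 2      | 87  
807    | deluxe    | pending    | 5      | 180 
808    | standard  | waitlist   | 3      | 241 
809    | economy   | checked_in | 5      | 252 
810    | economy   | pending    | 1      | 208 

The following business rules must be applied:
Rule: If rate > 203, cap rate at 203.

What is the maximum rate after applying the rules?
203

Step 1: Original maximum rate = 290
Step 2: Apply cap at 203
Step 3: 4 records had rate > 203 and were capped
Step 4: Maximum after transformation = 203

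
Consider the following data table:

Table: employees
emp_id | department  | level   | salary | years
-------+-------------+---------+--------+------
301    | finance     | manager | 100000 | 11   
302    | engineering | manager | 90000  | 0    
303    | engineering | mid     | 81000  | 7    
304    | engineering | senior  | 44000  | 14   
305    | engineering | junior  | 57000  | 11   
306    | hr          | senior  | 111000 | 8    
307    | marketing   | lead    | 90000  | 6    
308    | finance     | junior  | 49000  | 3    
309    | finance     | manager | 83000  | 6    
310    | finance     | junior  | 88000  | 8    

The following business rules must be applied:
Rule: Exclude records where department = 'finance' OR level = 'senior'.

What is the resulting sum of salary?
318000

Step 1: Find records where department = 'finance' OR level = 'senior'
Step 2: 6 records match, summing to 475000
Step 3: Original sum: 793000
Step 4: Remaining sum = 793000 - 475000 = 318000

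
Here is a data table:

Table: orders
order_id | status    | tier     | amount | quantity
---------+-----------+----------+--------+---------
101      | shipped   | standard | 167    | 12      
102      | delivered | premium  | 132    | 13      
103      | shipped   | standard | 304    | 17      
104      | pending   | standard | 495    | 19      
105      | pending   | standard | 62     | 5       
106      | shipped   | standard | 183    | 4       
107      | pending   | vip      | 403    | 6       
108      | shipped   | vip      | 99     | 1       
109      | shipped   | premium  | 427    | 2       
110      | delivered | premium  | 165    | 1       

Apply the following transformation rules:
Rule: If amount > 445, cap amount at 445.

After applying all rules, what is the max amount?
445

Step 1: Original maximum amount = 495
Step 2: Apply cap at 445
Step 3: 1 records had amount > 445 and were capped
Step 4: Maximum after transformation = 445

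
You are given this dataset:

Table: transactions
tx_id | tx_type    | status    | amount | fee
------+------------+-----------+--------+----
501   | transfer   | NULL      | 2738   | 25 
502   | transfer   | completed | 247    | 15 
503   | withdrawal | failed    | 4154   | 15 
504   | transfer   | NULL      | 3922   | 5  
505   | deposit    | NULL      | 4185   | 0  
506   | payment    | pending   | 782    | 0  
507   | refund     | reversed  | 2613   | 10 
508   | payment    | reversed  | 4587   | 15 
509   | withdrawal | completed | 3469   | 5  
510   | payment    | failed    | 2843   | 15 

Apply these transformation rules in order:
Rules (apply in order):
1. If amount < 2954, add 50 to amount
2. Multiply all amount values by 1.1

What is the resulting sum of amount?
32769.0

Step 1: Apply Rule 1 - Add 50 to records with amount < 2954
  - 5 records affected: 9223 + (5 × 50) = 9473
  - Unaffected records: 20317
  - Sum after Rule 1: 29790
Step 2: Apply Rule 2 - Multiply all by 1.1
  - 29790 × 1.1 = 32769.0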